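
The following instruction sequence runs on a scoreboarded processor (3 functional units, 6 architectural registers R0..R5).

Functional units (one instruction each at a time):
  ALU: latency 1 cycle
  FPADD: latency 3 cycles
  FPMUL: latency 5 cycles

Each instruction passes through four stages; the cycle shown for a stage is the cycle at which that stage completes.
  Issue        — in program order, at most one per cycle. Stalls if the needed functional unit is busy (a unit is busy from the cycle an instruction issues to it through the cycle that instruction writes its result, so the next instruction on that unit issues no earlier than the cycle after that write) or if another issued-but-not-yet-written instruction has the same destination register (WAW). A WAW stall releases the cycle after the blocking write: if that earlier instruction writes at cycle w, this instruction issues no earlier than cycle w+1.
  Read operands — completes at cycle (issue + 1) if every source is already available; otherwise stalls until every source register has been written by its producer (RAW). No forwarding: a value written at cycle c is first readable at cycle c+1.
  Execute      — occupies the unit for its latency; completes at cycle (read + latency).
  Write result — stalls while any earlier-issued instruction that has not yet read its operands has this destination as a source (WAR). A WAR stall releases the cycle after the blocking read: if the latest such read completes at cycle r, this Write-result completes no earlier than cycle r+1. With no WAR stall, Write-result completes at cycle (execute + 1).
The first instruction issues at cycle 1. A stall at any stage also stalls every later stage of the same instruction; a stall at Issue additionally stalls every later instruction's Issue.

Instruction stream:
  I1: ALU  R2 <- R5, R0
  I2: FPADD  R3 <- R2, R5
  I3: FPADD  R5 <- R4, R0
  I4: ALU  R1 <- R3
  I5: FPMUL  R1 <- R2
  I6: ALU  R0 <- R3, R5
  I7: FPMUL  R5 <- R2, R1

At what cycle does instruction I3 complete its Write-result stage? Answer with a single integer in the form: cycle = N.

cycle = 15

c1: I1 dispatched to ALU
c2: I1 operands ready | I2 dispatched to FPADD
c3: I1 complete
c4: R2←I1
c5: I2 operands ready
c8: I2 complete
c9: R3←I2
c10: I3 dispatched to FPADD
c11: I3 operands ready | I4 dispatched to ALU
c12: I4 operands ready
c13: I4 complete
c14: I3 complete | R1←I4
c15: R5←I3 | I5 dispatched to FPMUL
c16: I5 operands ready | I6 dispatched to ALU
c17: I6 operands ready
c18: I6 complete
c19: R0←I6
c21: I5 complete
c22: R1←I5
c23: I7 dispatched to FPMUL
c24: I7 operands ready
c29: I7 complete
c30: R5←I7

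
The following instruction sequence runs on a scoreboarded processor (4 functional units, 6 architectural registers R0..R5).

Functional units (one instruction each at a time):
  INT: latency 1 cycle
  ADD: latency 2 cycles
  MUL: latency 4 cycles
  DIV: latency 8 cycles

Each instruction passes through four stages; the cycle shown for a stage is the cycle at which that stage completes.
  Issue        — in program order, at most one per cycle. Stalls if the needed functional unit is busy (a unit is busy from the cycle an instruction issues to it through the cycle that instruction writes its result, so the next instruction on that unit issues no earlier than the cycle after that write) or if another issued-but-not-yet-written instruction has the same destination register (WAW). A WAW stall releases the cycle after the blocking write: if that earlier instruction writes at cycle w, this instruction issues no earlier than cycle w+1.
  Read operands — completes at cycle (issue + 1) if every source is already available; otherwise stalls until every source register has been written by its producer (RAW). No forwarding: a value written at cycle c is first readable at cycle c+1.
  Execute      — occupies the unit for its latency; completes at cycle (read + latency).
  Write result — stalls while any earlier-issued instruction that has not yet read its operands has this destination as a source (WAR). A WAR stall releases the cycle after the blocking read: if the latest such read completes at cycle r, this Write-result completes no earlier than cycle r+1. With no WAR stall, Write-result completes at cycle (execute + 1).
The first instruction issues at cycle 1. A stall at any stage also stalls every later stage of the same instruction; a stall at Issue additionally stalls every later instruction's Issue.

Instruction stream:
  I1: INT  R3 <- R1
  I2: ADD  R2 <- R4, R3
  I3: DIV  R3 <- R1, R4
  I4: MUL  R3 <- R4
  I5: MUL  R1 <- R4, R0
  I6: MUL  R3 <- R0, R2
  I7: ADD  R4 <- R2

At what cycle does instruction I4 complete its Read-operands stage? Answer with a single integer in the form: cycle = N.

[I1] 1/2/3/4
[I2] 2/5/7/8  (RAW R3: wait I1 write@4)
[I3] 5/6/14/15  (WAW R3: wait I1 write@4)
[I4] 16/17/21/22  (WAW R3: wait I3 write@15)
[I5] 23/24/28/29  (struct: MUL busy until I4 writes@22)
[I6] 30/31/35/36  (struct: MUL busy until I5 writes@29)
[I7] 31/32/34/35

cycle = 17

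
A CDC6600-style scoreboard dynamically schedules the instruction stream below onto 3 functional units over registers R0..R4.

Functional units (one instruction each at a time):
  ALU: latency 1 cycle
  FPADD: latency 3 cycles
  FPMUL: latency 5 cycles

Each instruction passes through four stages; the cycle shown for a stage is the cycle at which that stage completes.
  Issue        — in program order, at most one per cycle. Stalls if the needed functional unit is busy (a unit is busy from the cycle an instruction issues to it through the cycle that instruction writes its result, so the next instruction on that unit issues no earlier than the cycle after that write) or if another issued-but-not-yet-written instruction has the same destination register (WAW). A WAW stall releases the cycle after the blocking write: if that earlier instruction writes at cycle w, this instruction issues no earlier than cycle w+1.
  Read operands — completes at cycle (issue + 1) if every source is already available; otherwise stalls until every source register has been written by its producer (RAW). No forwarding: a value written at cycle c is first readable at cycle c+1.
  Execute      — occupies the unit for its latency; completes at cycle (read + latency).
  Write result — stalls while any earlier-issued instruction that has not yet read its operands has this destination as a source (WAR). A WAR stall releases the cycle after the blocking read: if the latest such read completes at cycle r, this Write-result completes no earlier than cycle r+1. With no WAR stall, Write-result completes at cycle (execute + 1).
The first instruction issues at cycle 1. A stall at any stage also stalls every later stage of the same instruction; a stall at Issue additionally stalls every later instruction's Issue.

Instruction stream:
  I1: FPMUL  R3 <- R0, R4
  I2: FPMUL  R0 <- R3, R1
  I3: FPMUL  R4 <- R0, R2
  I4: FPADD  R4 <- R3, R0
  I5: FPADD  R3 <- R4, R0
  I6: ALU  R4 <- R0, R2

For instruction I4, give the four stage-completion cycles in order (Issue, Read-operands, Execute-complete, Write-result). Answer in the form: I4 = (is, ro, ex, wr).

t=1  I1→FPMUL
t=2  I1 RO
t=7  I1 EX
t=8  I1 WR R3
t=9  I2→FPMUL
t=10  I2 RO
t=15  I2 EX
t=16  I2 WR R0
t=17  I3→FPMUL
t=18  I3 RO
t=23  I3 EX
t=24  I3 WR R4
t=25  I4→FPADD
t=26  I4 RO
t=29  I4 EX
t=30  I4 WR R4
t=31  I5→FPADD
t=32  I5 RO | I6→ALU
t=33  I6 RO
t=34  I6 EX
t=35  I5 EX | I6 WR R4
t=36  I5 WR R3

I4 = (25, 26, 29, 30)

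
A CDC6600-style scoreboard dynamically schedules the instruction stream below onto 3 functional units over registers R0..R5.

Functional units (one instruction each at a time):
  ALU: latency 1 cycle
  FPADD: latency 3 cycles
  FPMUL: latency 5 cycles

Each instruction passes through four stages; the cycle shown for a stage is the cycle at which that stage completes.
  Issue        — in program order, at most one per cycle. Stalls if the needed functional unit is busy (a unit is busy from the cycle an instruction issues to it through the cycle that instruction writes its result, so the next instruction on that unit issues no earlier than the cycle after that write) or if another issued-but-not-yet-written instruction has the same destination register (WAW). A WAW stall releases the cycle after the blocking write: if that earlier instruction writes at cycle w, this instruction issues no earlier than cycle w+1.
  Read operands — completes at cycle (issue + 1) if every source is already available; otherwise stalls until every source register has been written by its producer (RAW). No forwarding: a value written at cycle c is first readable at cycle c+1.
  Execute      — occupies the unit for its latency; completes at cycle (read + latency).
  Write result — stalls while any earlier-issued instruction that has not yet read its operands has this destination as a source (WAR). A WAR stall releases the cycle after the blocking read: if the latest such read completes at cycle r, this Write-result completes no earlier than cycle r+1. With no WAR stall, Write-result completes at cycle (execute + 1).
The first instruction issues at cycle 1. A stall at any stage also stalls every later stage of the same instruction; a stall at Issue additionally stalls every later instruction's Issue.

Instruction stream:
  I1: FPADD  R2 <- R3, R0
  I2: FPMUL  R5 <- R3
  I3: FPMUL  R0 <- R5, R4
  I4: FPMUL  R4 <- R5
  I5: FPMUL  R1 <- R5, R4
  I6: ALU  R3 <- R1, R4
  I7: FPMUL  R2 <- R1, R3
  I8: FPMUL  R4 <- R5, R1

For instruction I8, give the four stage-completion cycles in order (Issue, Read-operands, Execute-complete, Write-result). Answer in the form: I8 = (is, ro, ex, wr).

t=1  I1→FPADD
t=2  I1 RO · I2→FPMUL
t=3  I2 RO
t=5  I1 EX
t=6  I1 WR R2
t=8  I2 EX
t=9  I2 WR R5
t=10  I3→FPMUL
t=11  I3 RO
t=16  I3 EX
t=17  I3 WR R0
t=18  I4→FPMUL
t=19  I4 RO
t=24  I4 EX
t=25  I4 WR R4
t=26  I5→FPMUL
t=27  I5 RO · I6→ALU
t=32  I5 EX
t=33  I5 WR R1
t=34  I6 RO · I7→FPMUL
t=35  I6 EX
t=36  I6 WR R3
t=37  I7 RO
t=42  I7 EX
t=43  I7 WR R2
t=44  I8→FPMUL
t=45  I8 RO
t=50  I8 EX
t=51  I8 WR R4

I8 = (44, 45, 50, 51)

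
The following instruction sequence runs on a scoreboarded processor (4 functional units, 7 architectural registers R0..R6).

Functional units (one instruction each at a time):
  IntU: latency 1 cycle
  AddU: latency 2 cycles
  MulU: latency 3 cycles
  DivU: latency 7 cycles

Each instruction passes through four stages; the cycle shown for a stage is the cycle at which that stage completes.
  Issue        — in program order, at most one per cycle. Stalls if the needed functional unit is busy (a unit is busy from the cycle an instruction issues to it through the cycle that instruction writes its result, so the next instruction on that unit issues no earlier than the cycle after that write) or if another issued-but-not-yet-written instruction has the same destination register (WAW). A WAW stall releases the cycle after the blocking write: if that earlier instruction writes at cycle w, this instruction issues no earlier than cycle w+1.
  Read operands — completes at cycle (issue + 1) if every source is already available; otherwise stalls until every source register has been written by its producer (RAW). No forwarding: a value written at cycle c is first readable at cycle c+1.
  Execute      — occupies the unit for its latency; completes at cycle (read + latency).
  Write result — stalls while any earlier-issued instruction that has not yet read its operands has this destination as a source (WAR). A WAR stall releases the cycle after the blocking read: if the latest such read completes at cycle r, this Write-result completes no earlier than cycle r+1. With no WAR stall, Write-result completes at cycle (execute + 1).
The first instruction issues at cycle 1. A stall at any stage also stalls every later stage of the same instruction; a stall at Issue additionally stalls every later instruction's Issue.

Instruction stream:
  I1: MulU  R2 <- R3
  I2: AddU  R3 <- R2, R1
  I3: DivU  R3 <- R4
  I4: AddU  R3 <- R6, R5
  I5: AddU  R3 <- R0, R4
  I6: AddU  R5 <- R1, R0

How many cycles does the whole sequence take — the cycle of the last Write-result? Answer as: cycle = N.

1) issue 1, read 2, done 5, write 6
2) issue 2, read 7, done 9, write 10  <RAW R2: wait I1 write@6>
3) issue 11, read 12, done 19, write 20  <WAW R3: wait I2 write@10>
4) issue 21, read 22, done 24, write 25  <WAW R3: wait I3 write@20>
5) issue 26, read 27, done 29, write 30  <struct: AddU busy until I4 writes@25>
6) issue 31, read 32, done 34, write 35  <struct: AddU busy until I5 writes@30>

cycle = 35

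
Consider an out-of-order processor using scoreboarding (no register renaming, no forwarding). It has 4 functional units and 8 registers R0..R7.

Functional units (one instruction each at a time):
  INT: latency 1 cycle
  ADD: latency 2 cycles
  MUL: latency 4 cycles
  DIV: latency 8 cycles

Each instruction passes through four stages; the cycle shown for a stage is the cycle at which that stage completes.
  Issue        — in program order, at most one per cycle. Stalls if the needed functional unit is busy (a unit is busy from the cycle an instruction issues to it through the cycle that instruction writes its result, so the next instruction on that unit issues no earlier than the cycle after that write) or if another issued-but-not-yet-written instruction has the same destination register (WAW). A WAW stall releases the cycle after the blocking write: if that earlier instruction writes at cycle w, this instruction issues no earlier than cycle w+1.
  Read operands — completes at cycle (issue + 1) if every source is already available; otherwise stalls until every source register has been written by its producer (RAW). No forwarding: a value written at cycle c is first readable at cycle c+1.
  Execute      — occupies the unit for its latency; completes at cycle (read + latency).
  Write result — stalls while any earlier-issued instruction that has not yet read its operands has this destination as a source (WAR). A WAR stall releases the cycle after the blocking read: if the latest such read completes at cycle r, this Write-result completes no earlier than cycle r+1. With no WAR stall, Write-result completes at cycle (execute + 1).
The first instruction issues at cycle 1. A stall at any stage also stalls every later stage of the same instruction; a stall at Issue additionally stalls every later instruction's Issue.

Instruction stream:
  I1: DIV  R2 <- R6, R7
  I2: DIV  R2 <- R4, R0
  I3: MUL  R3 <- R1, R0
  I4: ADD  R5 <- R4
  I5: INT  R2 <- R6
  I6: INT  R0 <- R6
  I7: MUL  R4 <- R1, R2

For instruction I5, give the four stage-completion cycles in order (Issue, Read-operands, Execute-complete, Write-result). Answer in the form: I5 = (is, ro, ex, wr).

I5 = (23, 24, 25, 26)

[I1] 1/2/10/11
[I2] 12/13/21/22  (struct: DIV busy until I1 writes@11)
[I3] 13/14/18/19
[I4] 14/15/17/18
[I5] 23/24/25/26  (WAW R2: wait I2 write@22)
[I6] 27/28/29/30  (struct: INT busy until I5 writes@26)
[I7] 28/29/33/34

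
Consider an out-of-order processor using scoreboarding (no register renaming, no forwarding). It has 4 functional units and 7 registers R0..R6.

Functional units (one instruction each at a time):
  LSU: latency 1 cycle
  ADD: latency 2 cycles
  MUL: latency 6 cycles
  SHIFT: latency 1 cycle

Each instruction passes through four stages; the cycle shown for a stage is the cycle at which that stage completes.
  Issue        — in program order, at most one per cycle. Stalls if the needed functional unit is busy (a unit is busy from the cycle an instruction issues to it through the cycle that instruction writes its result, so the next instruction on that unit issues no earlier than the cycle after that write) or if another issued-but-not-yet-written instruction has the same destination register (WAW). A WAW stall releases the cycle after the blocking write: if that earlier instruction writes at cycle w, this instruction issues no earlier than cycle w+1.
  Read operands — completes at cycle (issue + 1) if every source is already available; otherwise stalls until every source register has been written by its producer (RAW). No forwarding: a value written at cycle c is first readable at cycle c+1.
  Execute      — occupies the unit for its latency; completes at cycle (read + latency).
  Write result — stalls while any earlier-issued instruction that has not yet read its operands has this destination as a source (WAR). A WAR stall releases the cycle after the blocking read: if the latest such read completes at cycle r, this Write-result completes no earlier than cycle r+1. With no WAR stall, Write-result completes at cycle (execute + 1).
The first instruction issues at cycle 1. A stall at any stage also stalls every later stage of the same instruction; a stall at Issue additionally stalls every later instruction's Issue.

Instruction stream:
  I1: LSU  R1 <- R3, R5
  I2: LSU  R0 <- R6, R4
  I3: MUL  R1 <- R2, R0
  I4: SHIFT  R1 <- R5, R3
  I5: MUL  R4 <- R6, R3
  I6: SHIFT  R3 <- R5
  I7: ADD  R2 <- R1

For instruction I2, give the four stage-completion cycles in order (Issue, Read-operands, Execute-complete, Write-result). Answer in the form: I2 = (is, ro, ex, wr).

I2 = (5, 6, 7, 8)

cycle 1: issue I1 (LSU)
cycle 2: I1 read-ops
cycle 3: I1 finished on LSU
cycle 4: I1→R1
cycle 5: issue I2 (LSU)
cycle 6: I2 read-ops | issue I3 (MUL)
cycle 7: I2 finished on LSU
cycle 8: I2→R0
cycle 9: I3 read-ops
cycle 15: I3 finished on MUL
cycle 16: I3→R1
cycle 17: issue I4 (SHIFT)
cycle 18: I4 read-ops | issue I5 (MUL)
cycle 19: I4 finished on SHIFT | I5 read-ops
cycle 20: I4→R1
cycle 21: issue I6 (SHIFT)
cycle 22: I6 read-ops | issue I7 (ADD)
cycle 23: I6 finished on SHIFT | I7 read-ops
cycle 24: I6→R3
cycle 25: I5 finished on MUL | I7 finished on ADD
cycle 26: I5→R4 | I7→R2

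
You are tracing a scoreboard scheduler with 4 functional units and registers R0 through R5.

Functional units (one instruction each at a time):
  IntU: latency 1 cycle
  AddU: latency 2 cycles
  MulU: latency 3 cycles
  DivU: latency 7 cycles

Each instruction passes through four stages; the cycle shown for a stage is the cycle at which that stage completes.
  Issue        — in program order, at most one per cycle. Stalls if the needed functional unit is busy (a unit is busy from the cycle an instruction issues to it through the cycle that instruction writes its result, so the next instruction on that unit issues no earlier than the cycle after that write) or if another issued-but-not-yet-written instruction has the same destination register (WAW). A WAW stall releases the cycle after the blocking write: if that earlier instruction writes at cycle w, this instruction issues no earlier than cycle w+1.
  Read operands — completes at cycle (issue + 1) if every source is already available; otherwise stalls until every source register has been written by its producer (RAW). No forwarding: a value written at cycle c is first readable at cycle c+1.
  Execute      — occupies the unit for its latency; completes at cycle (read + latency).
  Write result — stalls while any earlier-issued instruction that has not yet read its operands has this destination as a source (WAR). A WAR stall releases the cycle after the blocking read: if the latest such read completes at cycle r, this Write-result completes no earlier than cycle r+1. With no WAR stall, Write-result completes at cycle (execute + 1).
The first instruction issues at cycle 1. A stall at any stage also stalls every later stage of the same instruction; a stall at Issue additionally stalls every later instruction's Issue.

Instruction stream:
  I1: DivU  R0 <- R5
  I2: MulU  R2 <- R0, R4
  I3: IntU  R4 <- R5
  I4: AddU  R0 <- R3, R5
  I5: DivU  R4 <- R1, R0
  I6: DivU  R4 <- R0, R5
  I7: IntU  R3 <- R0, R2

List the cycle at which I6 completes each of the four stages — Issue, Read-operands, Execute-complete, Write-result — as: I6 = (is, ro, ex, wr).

I6 = (25, 26, 33, 34)

cycle 1: I1 issues→DivU
cycle 2: I1 reads · I2 issues→MulU
cycle 3: I3 issues→IntU
cycle 4: I3 reads
cycle 5: I3 exec-done
cycle 9: I1 exec-done
cycle 10: I1 writes R0
cycle 11: I2 reads · I4 issues→AddU
cycle 12: I3 writes R4 · I4 reads
cycle 13: I5 issues→DivU
cycle 14: I2 exec-done · I4 exec-done
cycle 15: I2 writes R2 · I4 writes R0
cycle 16: I5 reads
cycle 23: I5 exec-done
cycle 24: I5 writes R4
cycle 25: I6 issues→DivU
cycle 26: I6 reads · I7 issues→IntU
cycle 27: I7 reads
cycle 28: I7 exec-done
cycle 29: I7 writes R3
cycle 33: I6 exec-done
cycle 34: I6 writes R4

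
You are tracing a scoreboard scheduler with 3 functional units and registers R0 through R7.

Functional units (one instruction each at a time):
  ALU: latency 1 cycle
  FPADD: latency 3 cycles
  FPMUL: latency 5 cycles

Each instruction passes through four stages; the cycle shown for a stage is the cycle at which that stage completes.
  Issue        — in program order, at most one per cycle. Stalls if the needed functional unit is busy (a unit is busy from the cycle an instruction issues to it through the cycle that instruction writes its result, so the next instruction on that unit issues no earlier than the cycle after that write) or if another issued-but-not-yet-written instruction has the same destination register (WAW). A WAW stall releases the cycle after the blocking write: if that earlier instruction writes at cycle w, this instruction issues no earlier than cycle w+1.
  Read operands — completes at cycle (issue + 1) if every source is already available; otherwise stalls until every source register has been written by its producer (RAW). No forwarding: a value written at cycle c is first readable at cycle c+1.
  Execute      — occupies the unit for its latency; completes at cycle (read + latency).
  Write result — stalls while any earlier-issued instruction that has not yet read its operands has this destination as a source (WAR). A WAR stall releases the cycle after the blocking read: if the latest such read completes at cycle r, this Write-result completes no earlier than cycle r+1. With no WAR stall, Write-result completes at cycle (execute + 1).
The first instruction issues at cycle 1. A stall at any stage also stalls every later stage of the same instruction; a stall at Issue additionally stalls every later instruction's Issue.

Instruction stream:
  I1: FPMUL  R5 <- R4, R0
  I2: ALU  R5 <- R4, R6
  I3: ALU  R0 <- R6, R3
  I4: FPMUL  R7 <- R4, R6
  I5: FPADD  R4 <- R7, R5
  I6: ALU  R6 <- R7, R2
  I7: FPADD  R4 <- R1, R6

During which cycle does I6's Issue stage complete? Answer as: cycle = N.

cycle = 17

cycle 1: I1 issues→FPMUL
cycle 2: I1 reads
cycle 7: I1 exec-done
cycle 8: I1 writes R5
cycle 9: I2 issues→ALU
cycle 10: I2 reads
cycle 11: I2 exec-done
cycle 12: I2 writes R5
cycle 13: I3 issues→ALU
cycle 14: I3 reads | I4 issues→FPMUL
cycle 15: I3 exec-done | I4 reads | I5 issues→FPADD
cycle 16: I3 writes R0
cycle 17: I6 issues→ALU
cycle 20: I4 exec-done
cycle 21: I4 writes R7
cycle 22: I5 reads | I6 reads
cycle 23: I6 exec-done
cycle 24: I6 writes R6
cycle 25: I5 exec-done
cycle 26: I5 writes R4
cycle 27: I7 issues→FPADD
cycle 28: I7 reads
cycle 31: I7 exec-done
cycle 32: I7 writes R4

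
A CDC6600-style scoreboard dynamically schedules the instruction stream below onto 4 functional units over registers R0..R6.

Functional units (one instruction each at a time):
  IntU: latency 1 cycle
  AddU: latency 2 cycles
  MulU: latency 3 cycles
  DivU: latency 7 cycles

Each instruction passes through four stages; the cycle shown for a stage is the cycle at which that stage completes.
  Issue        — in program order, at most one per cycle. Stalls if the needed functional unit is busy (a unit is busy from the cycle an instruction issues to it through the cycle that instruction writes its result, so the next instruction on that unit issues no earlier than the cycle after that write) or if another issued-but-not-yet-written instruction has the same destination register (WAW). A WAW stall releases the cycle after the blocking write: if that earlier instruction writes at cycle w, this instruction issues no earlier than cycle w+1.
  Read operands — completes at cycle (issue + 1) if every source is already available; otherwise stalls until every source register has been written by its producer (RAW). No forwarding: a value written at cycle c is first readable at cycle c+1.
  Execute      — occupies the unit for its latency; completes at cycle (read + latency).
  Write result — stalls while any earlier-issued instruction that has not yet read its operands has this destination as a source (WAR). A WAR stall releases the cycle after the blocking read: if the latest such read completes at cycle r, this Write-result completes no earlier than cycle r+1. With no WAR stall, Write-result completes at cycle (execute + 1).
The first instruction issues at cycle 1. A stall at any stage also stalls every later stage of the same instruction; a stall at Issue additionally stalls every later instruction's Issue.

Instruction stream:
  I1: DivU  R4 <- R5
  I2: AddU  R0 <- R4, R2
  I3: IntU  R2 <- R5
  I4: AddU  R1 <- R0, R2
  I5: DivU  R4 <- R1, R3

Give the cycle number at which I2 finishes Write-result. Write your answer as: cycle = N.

1) issue 1, read 2, done 9, write 10
2) issue 2, read 11, done 13, write 14  <RAW R4: wait I1 write@10>
3) issue 3, read 4, done 5, write 12  <WAR R2: wait I2 read@11>
4) issue 15, read 16, done 18, write 19  <struct: AddU busy until I2 writes@14>
5) issue 16, read 20, done 27, write 28  <RAW R1: wait I4 write@19>

cycle = 14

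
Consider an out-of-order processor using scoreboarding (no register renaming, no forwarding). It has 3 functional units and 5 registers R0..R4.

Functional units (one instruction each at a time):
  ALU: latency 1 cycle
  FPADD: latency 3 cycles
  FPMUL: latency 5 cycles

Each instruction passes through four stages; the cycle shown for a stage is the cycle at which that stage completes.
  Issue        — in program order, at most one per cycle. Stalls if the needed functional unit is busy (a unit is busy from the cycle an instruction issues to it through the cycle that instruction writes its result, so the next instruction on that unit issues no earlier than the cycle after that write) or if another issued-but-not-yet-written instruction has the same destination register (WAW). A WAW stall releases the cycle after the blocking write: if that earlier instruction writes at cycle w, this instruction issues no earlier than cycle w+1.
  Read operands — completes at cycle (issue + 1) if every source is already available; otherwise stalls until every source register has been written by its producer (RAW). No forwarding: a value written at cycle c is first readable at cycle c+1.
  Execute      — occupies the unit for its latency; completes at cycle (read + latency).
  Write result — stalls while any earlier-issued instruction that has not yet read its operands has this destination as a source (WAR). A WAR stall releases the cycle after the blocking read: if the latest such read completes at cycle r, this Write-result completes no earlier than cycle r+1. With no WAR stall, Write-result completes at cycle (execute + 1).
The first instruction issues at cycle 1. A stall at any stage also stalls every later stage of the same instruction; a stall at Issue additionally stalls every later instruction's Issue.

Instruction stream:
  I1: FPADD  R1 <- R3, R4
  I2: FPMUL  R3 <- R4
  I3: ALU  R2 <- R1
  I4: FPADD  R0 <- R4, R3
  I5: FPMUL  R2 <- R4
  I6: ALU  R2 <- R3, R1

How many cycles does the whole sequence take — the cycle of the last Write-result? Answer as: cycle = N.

t=1  issue I1 (FPADD)
t=2  I1 read-ops | issue I2 (FPMUL)
t=3  I2 read-ops | issue I3 (ALU)
t=5  I1 finished on FPADD
t=6  I1→R1
t=7  I3 read-ops | issue I4 (FPADD)
t=8  I2 finished on FPMUL | I3 finished on ALU
t=9  I2→R3 | I3→R2
t=10  I4 read-ops | issue I5 (FPMUL)
t=11  I5 read-ops
t=13  I4 finished on FPADD
t=14  I4→R0
t=16  I5 finished on FPMUL
t=17  I5→R2
t=18  issue I6 (ALU)
t=19  I6 read-ops
t=20  I6 finished on ALU
t=21  I6→R2

cycle = 21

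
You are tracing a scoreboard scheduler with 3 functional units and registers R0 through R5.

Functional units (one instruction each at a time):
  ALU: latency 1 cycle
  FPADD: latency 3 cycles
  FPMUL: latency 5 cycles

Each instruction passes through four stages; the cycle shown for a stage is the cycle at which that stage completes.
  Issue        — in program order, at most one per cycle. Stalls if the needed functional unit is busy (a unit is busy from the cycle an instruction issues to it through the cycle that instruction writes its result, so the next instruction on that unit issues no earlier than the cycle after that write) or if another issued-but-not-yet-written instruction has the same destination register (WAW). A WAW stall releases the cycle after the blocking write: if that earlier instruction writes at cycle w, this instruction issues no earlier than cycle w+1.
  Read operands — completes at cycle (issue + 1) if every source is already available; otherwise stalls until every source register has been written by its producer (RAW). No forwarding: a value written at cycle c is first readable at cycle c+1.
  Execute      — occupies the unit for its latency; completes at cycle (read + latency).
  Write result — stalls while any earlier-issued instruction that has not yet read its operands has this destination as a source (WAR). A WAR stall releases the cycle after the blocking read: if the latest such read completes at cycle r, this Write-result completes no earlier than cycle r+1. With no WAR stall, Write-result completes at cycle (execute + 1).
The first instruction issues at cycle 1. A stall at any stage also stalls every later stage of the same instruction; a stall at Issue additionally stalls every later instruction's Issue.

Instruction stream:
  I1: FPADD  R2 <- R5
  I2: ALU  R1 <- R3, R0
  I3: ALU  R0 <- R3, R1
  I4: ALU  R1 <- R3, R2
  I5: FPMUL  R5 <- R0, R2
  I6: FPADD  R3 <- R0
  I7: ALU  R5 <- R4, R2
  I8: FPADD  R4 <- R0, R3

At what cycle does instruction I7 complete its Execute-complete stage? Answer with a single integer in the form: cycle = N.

1) issue 1, read 2, done 5, write 6
2) issue 2, read 3, done 4, write 5
3) issue 6, read 7, done 8, write 9  <struct: ALU busy until I2 writes@5>
4) issue 10, read 11, done 12, write 13  <struct: ALU busy until I3 writes@9>
5) issue 11, read 12, done 17, write 18
6) issue 12, read 13, done 16, write 17
7) issue 19, read 20, done 21, write 22  <WAW R5: wait I5 write@18>
8) issue 20, read 21, done 24, write 25

cycle = 21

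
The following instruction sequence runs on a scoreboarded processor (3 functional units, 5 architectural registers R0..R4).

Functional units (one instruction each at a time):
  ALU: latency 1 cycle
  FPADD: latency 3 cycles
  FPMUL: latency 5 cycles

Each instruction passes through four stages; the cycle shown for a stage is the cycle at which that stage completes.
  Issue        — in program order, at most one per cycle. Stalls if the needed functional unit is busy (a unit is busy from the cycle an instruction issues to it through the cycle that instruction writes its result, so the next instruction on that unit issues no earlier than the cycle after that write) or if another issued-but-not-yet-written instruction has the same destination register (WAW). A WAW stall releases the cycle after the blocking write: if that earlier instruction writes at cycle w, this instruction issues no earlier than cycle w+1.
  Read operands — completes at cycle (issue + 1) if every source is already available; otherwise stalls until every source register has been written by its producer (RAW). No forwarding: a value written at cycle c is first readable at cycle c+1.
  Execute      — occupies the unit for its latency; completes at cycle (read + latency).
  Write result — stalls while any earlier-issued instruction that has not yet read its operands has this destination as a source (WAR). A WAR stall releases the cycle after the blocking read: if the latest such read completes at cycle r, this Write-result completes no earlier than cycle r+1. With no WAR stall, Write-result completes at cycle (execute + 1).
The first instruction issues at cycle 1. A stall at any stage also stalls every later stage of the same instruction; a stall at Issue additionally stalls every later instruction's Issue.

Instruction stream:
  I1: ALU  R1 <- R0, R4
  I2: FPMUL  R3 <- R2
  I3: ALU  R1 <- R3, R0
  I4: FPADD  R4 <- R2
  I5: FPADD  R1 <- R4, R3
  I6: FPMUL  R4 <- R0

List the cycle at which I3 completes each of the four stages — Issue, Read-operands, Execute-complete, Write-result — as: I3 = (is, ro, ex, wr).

1) issue 1, read 2, done 3, write 4
2) issue 2, read 3, done 8, write 9
3) issue 5, read 10, done 11, write 12  <struct: ALU busy until I1 writes@4 / RAW R3: wait I2 write@9>
4) issue 6, read 7, done 10, write 11
5) issue 13, read 14, done 17, write 18  <WAW R1: wait I3 write@12>
6) issue 14, read 15, done 20, write 21

I3 = (5, 10, 11, 12)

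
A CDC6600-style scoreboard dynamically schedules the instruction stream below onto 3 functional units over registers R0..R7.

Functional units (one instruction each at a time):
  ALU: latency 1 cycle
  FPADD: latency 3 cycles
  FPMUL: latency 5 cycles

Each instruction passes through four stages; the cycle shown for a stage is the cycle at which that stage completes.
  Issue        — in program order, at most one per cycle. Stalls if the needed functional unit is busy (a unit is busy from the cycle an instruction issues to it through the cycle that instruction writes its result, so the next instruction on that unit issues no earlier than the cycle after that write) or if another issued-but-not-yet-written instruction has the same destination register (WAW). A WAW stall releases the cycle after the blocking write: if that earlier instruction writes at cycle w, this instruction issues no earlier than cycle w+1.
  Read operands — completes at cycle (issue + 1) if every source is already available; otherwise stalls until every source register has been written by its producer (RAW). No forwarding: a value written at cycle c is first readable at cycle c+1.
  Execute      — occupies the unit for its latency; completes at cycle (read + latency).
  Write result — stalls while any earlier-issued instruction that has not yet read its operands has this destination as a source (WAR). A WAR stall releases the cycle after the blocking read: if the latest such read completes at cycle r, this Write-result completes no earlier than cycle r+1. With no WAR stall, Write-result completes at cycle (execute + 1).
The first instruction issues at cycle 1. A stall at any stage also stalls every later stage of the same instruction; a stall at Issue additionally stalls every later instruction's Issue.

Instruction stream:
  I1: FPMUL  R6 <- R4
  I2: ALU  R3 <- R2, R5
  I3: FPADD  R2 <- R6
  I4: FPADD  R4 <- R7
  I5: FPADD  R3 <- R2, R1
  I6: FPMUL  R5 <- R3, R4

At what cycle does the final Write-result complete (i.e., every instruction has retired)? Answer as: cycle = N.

cycle = 32

t=1  issue I1 (FPMUL)
t=2  I1 read-ops · issue I2 (ALU)
t=3  I2 read-ops · issue I3 (FPADD)
t=4  I2 finished on ALU
t=5  I2→R3
t=7  I1 finished on FPMUL
t=8  I1→R6
t=9  I3 read-ops
t=12  I3 finished on FPADD
t=13  I3→R2
t=14  issue I4 (FPADD)
t=15  I4 read-ops
t=18  I4 finished on FPADD
t=19  I4→R4
t=20  issue I5 (FPADD)
t=21  I5 read-ops · issue I6 (FPMUL)
t=24  I5 finished on FPADD
t=25  I5→R3
t=26  I6 read-ops
t=31  I6 finished on FPMUL
t=32  I6→R5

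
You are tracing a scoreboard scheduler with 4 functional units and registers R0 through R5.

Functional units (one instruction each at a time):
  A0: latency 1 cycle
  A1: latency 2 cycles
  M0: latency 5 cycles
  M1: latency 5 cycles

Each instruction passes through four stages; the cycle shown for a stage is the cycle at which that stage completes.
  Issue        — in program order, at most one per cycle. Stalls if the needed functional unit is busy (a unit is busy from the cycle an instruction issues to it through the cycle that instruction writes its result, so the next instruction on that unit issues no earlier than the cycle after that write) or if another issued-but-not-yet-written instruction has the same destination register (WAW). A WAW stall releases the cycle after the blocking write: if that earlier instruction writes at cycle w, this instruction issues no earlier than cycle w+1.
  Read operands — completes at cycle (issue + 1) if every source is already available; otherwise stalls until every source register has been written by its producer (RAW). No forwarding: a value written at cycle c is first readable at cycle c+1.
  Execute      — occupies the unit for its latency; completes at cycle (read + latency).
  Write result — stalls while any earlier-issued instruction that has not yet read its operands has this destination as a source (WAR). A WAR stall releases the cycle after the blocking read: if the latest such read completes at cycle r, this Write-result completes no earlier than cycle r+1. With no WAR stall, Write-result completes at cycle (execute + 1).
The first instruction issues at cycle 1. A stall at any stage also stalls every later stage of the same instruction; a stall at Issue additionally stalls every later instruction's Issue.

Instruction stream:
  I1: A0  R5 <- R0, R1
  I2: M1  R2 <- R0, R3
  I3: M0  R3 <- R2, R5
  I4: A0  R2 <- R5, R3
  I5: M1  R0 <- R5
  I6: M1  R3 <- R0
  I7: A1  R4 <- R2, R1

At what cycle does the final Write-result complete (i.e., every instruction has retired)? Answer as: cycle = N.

cycle = 26

I1: IS=1 RO=2 EX=3 WR=4
I2: IS=2 RO=3 EX=8 WR=9
I3: IS=3 RO=10 EX=15 WR=16  [RAW R2: wait I2 write@9]
I4: IS=10 RO=17 EX=18 WR=19  [WAW R2: wait I2 write@9; RAW R3: wait I3 write@16]
I5: IS=11 RO=12 EX=17 WR=18
I6: IS=19 RO=20 EX=25 WR=26  [struct: M1 busy until I5 writes@18]
I7: IS=20 RO=21 EX=23 WR=24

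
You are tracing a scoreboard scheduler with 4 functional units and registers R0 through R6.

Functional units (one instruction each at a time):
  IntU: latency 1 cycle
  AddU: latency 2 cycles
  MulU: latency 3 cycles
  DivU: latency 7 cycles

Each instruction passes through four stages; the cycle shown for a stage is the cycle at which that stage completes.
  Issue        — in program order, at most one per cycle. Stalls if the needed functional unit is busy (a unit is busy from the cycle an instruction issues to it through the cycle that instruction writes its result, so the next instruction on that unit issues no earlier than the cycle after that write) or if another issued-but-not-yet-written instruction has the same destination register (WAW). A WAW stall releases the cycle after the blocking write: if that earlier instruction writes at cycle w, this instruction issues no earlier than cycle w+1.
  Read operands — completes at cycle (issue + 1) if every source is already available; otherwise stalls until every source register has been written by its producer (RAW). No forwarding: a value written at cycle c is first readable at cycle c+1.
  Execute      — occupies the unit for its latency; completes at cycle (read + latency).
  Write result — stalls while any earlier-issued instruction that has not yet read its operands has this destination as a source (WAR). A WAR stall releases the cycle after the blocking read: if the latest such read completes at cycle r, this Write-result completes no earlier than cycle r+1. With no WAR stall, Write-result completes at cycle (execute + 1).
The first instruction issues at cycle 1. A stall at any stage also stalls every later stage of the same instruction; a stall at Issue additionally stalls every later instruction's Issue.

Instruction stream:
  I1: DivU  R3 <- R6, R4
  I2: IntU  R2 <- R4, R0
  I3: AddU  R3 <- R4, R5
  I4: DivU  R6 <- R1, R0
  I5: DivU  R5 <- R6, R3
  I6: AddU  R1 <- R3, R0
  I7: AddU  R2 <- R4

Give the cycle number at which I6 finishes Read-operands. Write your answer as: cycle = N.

cycle = 24

c1: I1→DivU
c2: I1 RO, I2→IntU
c3: I2 RO
c4: I2 EX
c5: I2 WR R2
c9: I1 EX
c10: I1 WR R3
c11: I3→AddU
c12: I3 RO, I4→DivU
c13: I4 RO
c14: I3 EX
c15: I3 WR R3
c20: I4 EX
c21: I4 WR R6
c22: I5→DivU
c23: I5 RO, I6→AddU
c24: I6 RO
c26: I6 EX
c27: I6 WR R1
c28: I7→AddU
c29: I7 RO
c30: I5 EX
c31: I5 WR R5, I7 EX
c32: I7 WR R2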